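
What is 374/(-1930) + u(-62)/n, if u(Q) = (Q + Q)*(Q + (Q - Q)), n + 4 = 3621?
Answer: 6742541/3490405 ≈ 1.9317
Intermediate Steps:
n = 3617 (n = -4 + 3621 = 3617)
u(Q) = 2*Q² (u(Q) = (2*Q)*(Q + 0) = (2*Q)*Q = 2*Q²)
374/(-1930) + u(-62)/n = 374/(-1930) + (2*(-62)²)/3617 = 374*(-1/1930) + (2*3844)*(1/3617) = -187/965 + 7688*(1/3617) = -187/965 + 7688/3617 = 6742541/3490405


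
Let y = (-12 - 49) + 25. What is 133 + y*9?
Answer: -191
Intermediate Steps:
y = -36 (y = -61 + 25 = -36)
133 + y*9 = 133 - 36*9 = 133 - 324 = -191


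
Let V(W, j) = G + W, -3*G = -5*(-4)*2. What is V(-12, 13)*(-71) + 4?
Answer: 5408/3 ≈ 1802.7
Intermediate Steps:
G = -40/3 (G = -(-5*(-4))*2/3 = -20*2/3 = -⅓*40 = -40/3 ≈ -13.333)
V(W, j) = -40/3 + W
V(-12, 13)*(-71) + 4 = (-40/3 - 12)*(-71) + 4 = -76/3*(-71) + 4 = 5396/3 + 4 = 5408/3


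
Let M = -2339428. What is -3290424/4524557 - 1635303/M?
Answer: -298688401701/10584875333396 ≈ -0.028218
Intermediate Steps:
-3290424/4524557 - 1635303/M = -3290424/4524557 - 1635303/(-2339428) = -3290424*1/4524557 - 1635303*(-1/2339428) = -3290424/4524557 + 1635303/2339428 = -298688401701/10584875333396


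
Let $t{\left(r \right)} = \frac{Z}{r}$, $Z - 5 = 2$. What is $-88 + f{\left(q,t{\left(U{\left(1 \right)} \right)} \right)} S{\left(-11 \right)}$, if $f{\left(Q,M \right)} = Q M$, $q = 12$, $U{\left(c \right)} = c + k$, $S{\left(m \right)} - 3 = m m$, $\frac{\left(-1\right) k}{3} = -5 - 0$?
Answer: $563$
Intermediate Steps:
$Z = 7$ ($Z = 5 + 2 = 7$)
$k = 15$ ($k = - 3 \left(-5 - 0\right) = - 3 \left(-5 + 0\right) = \left(-3\right) \left(-5\right) = 15$)
$S{\left(m \right)} = 3 + m^{2}$ ($S{\left(m \right)} = 3 + m m = 3 + m^{2}$)
$U{\left(c \right)} = 15 + c$ ($U{\left(c \right)} = c + 15 = 15 + c$)
$t{\left(r \right)} = \frac{7}{r}$
$f{\left(Q,M \right)} = M Q$
$-88 + f{\left(q,t{\left(U{\left(1 \right)} \right)} \right)} S{\left(-11 \right)} = -88 + \frac{7}{15 + 1} \cdot 12 \left(3 + \left(-11\right)^{2}\right) = -88 + \frac{7}{16} \cdot 12 \left(3 + 121\right) = -88 + 7 \cdot \frac{1}{16} \cdot 12 \cdot 124 = -88 + \frac{7}{16} \cdot 12 \cdot 124 = -88 + \frac{21}{4} \cdot 124 = -88 + 651 = 563$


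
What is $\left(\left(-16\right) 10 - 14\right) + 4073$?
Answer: $3899$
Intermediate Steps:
$\left(\left(-16\right) 10 - 14\right) + 4073 = \left(-160 - 14\right) + 4073 = -174 + 4073 = 3899$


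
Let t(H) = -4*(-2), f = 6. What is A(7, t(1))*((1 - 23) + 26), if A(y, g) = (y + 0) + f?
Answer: 52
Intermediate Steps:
t(H) = 8
A(y, g) = 6 + y (A(y, g) = (y + 0) + 6 = y + 6 = 6 + y)
A(7, t(1))*((1 - 23) + 26) = (6 + 7)*((1 - 23) + 26) = 13*(-22 + 26) = 13*4 = 52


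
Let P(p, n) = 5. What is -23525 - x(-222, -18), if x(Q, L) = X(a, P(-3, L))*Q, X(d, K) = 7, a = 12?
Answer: -21971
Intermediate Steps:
x(Q, L) = 7*Q
-23525 - x(-222, -18) = -23525 - 7*(-222) = -23525 - 1*(-1554) = -23525 + 1554 = -21971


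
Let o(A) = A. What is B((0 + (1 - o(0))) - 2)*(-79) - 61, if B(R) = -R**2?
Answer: 18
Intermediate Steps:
B((0 + (1 - o(0))) - 2)*(-79) - 61 = -((0 + (1 - 1*0)) - 2)**2*(-79) - 61 = -((0 + (1 + 0)) - 2)**2*(-79) - 61 = -((0 + 1) - 2)**2*(-79) - 61 = -(1 - 2)**2*(-79) - 61 = -1*(-1)**2*(-79) - 61 = -1*1*(-79) - 61 = -1*(-79) - 61 = 79 - 61 = 18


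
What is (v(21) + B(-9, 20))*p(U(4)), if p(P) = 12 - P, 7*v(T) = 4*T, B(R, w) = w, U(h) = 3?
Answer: 288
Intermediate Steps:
v(T) = 4*T/7 (v(T) = (4*T)/7 = 4*T/7)
(v(21) + B(-9, 20))*p(U(4)) = ((4/7)*21 + 20)*(12 - 1*3) = (12 + 20)*(12 - 3) = 32*9 = 288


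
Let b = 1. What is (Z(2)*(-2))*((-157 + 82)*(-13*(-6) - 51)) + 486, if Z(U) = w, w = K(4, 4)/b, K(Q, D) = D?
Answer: 16686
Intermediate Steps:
w = 4 (w = 4/1 = 4*1 = 4)
Z(U) = 4
(Z(2)*(-2))*((-157 + 82)*(-13*(-6) - 51)) + 486 = (4*(-2))*((-157 + 82)*(-13*(-6) - 51)) + 486 = -(-600)*(78 - 51) + 486 = -(-600)*27 + 486 = -8*(-2025) + 486 = 16200 + 486 = 16686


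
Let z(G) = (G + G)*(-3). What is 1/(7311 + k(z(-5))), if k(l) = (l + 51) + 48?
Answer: 1/7440 ≈ 0.00013441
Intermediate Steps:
z(G) = -6*G (z(G) = (2*G)*(-3) = -6*G)
k(l) = 99 + l (k(l) = (51 + l) + 48 = 99 + l)
1/(7311 + k(z(-5))) = 1/(7311 + (99 - 6*(-5))) = 1/(7311 + (99 + 30)) = 1/(7311 + 129) = 1/7440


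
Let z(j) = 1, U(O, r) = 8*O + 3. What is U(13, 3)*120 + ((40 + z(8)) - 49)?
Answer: 12832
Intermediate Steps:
U(O, r) = 3 + 8*O
U(13, 3)*120 + ((40 + z(8)) - 49) = (3 + 8*13)*120 + ((40 + 1) - 49) = (3 + 104)*120 + (41 - 49) = 107*120 - 8 = 12840 - 8 = 12832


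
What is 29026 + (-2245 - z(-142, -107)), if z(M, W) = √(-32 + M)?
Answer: 26781 - I*√174 ≈ 26781.0 - 13.191*I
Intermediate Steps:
29026 + (-2245 - z(-142, -107)) = 29026 + (-2245 - √(-32 - 142)) = 29026 + (-2245 - √(-174)) = 29026 + (-2245 - I*√174) = 26781 - I*√174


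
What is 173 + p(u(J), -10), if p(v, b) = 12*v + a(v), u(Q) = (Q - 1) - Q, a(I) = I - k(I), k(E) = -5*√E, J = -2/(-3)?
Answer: 160 + 5*I ≈ 160.0 + 5.0*I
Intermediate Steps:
J = ⅔ (J = -2*(-⅓) = ⅔ ≈ 0.66667)
a(I) = I + 5*√I (a(I) = I - (-5)*√I = I + 5*√I)
u(Q) = -1 (u(Q) = (-1 + Q) - Q = -1)
p(v, b) = 5*√v + 13*v (p(v, b) = 12*v + (v + 5*√v) = 5*√v + 13*v)
173 + p(u(J), -10) = 173 + (5*√(-1) + 13*(-1)) = 173 + (5*I - 13) = 173 + (-13 + 5*I) = 160 + 5*I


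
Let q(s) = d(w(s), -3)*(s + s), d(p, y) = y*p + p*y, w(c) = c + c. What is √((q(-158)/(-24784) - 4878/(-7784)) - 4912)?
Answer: I*√44406703289236981/3014354 ≈ 69.908*I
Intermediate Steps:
w(c) = 2*c
d(p, y) = 2*p*y (d(p, y) = p*y + p*y = 2*p*y)
q(s) = -24*s² (q(s) = (2*(2*s)*(-3))*(s + s) = (-12*s)*(2*s) = -24*s²)
√((q(-158)/(-24784) - 4878/(-7784)) - 4912) = √((-24*(-158)²/(-24784) - 4878/(-7784)) - 4912) = √((-24*24964*(-1/24784) - 4878*(-1/7784)) - 4912) = √((-599136*(-1/24784) + 2439/3892) - 4912) = √((37446/1549 + 2439/3892) - 4912) = √(149517843/6028708 - 4912) = √(-29463495853/6028708) = I*√44406703289236981/3014354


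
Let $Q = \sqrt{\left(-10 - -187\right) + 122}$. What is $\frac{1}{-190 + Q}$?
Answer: $- \frac{190}{35801} - \frac{\sqrt{299}}{35801} \approx -0.0057901$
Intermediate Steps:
$Q = \sqrt{299}$ ($Q = \sqrt{\left(-10 + 187\right) + 122} = \sqrt{177 + 122} = \sqrt{299} \approx 17.292$)
$\frac{1}{-190 + Q} = \frac{1}{-190 + \sqrt{299}}$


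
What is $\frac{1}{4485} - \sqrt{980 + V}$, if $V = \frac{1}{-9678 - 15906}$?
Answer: $\frac{1}{4485} - \frac{\sqrt{40090638081}}{6396} \approx -31.305$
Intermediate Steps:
$V = - \frac{1}{25584}$ ($V = \frac{1}{-25584} = - \frac{1}{25584} \approx -3.9087 \cdot 10^{-5}$)
$\frac{1}{4485} - \sqrt{980 + V} = \frac{1}{4485} - \sqrt{980 - \frac{1}{25584}} = \frac{1}{4485} - \sqrt{\frac{25072319}{25584}} = \frac{1}{4485} - \frac{\sqrt{40090638081}}{6396}$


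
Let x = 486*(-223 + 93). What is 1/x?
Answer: -1/63180 ≈ -1.5828e-5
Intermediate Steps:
x = -63180 (x = 486*(-130) = -63180)
1/x = 1/(-63180) = -1/63180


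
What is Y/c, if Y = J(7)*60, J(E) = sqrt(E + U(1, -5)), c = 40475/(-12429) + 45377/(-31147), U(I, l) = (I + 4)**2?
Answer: -46455127560*sqrt(2)/912332779 ≈ -72.010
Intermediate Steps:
U(I, l) = (4 + I)**2
c = -1824665558/387126063 (c = 40475*(-1/12429) + 45377*(-1/31147) = -40475/12429 - 45377/31147 = -1824665558/387126063 ≈ -4.7134)
J(E) = sqrt(25 + E) (J(E) = sqrt(E + (4 + 1)**2) = sqrt(E + 5**2) = sqrt(E + 25) = sqrt(25 + E))
Y = 240*sqrt(2) (Y = sqrt(25 + 7)*60 = sqrt(32)*60 = (4*sqrt(2))*60 = 240*sqrt(2) ≈ 339.41)
Y/c = (240*sqrt(2))/(-1824665558/387126063) = (240*sqrt(2))*(-387126063/1824665558) = -46455127560*sqrt(2)/912332779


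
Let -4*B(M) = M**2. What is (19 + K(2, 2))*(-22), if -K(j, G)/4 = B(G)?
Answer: -506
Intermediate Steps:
B(M) = -M**2/4
K(j, G) = G**2 (K(j, G) = -(-1)*G**2 = G**2)
(19 + K(2, 2))*(-22) = (19 + 2**2)*(-22) = (19 + 4)*(-22) = 23*(-22) = -506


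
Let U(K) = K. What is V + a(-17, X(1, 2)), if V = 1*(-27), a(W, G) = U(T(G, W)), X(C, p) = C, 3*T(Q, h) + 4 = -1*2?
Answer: -29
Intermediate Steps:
T(Q, h) = -2 (T(Q, h) = -4/3 + (-1*2)/3 = -4/3 + (⅓)*(-2) = -4/3 - ⅔ = -2)
a(W, G) = -2
V = -27
V + a(-17, X(1, 2)) = -27 - 2 = -29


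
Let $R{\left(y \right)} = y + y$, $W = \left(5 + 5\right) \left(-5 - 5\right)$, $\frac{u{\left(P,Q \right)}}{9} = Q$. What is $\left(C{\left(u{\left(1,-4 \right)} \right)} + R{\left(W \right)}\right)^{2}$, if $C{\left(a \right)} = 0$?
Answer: $40000$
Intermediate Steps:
$u{\left(P,Q \right)} = 9 Q$
$W = -100$ ($W = 10 \left(-10\right) = -100$)
$R{\left(y \right)} = 2 y$
$\left(C{\left(u{\left(1,-4 \right)} \right)} + R{\left(W \right)}\right)^{2} = \left(0 + 2 \left(-100\right)\right)^{2} = \left(0 - 200\right)^{2} = \left(-200\right)^{2} = 40000$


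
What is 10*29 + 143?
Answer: 433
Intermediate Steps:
10*29 + 143 = 290 + 143 = 433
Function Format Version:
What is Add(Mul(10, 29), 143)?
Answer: 433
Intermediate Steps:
Add(Mul(10, 29), 143) = Add(290, 143) = 433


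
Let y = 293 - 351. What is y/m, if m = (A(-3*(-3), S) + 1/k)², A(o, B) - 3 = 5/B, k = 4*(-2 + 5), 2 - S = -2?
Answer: -522/169 ≈ -3.0888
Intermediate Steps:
S = 4 (S = 2 - 1*(-2) = 2 + 2 = 4)
k = 12 (k = 4*3 = 12)
A(o, B) = 3 + 5/B
y = -58
m = 169/9 (m = ((3 + 5/4) + 1/12)² = (17/4 + 1/12)² = (13/3)² = 169/9 ≈ 18.778)
y/m = -58/169/9 = -58*9/169 = -522/169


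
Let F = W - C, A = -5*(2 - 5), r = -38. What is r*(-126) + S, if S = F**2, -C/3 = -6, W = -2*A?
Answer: 7092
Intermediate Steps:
A = 15 (A = -5*(-3) = 15)
W = -30 (W = -2*15 = -30)
C = 18 (C = -3*(-6) = 18)
F = -48 (F = -30 - 1*18 = -30 - 18 = -48)
S = 2304 (S = (-48)**2 = 2304)
r*(-126) + S = -38*(-126) + 2304 = 4788 + 2304 = 7092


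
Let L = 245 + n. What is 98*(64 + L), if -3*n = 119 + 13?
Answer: 25970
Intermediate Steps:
n = -44 (n = -(119 + 13)/3 = -⅓*132 = -44)
L = 201 (L = 245 - 44 = 201)
98*(64 + L) = 98*(64 + 201) = 98*265 = 25970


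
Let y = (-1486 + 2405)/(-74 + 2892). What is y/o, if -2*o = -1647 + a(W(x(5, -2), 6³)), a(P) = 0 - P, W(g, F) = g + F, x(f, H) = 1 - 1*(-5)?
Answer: 919/2633421 ≈ 0.00034898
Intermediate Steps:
x(f, H) = 6 (x(f, H) = 1 + 5 = 6)
W(g, F) = F + g
a(P) = -P
o = 1869/2 (o = -(-1647 - (6³ + 6))/2 = -(-1647 - (216 + 6))/2 = -(-1647 - 1*222)/2 = -(-1647 - 222)/2 = -½*(-1869) = 1869/2 ≈ 934.50)
y = 919/2818 ≈ 0.32612
y/o = 919/(2818*(1869/2)) = (919/2818)*(2/1869) = 919/2633421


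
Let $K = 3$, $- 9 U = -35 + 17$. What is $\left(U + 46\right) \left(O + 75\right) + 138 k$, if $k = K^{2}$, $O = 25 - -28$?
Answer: $7386$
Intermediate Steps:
$U = 2$ ($U = - \frac{-35 + 17}{9} = \left(- \frac{1}{9}\right) \left(-18\right) = 2$)
$O = 53$ ($O = 25 + 28 = 53$)
$k = 9$ ($k = 3^{2} = 9$)
$\left(U + 46\right) \left(O + 75\right) + 138 k = \left(2 + 46\right) \left(53 + 75\right) + 138 \cdot 9 = 48 \cdot 128 + 1242 = 6144 + 1242 = 7386$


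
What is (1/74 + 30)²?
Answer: 4932841/5476 ≈ 900.81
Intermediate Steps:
(1/74 + 30)² = (2221/74)² = 4932841/5476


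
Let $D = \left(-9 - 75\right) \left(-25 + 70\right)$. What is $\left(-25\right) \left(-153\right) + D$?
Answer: $45$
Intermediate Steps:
$D = -3780$ ($D = \left(-84\right) 45 = -3780$)
$\left(-25\right) \left(-153\right) + D = \left(-25\right) \left(-153\right) - 3780 = 3825 - 3780 = 45$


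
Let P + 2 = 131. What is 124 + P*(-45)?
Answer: -5681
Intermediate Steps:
P = 129 (P = -2 + 131 = 129)
124 + P*(-45) = 124 + 129*(-45) = 124 - 5805 = -5681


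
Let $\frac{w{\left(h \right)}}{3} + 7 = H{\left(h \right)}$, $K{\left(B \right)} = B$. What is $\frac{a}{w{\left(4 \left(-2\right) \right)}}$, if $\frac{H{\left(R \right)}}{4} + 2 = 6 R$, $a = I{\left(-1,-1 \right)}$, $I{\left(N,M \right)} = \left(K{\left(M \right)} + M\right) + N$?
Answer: $\frac{1}{207} \approx 0.0048309$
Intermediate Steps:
$I{\left(N,M \right)} = N + 2 M$ ($I{\left(N,M \right)} = \left(M + M\right) + N = 2 M + N = N + 2 M$)
$a = -3$ ($a = -1 + 2 \left(-1\right) = -1 - 2 = -3$)
$H{\left(R \right)} = -8 + 24 R$ ($H{\left(R \right)} = -8 + 4 \cdot 6 R = -8 + 24 R$)
$w{\left(h \right)} = -45 + 72 h$ ($w{\left(h \right)} = -21 + 3 \left(-8 + 24 h\right) = -21 + \left(-24 + 72 h\right) = -45 + 72 h$)
$\frac{a}{w{\left(4 \left(-2\right) \right)}} = - \frac{3}{-45 + 72 \cdot 4 \left(-2\right)} = - \frac{3}{-45 + 72 \left(-8\right)} = - \frac{3}{-45 - 576} = - \frac{3}{-621} = \left(-3\right) \left(- \frac{1}{621}\right) = \frac{1}{207}$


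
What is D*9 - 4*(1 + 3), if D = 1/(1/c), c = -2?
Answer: -34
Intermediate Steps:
D = -2 (D = 1/(1/(-2)) = 1/(-½) = -2)
D*9 - 4*(1 + 3) = -2*9 - 4*(1 + 3) = -18 - 4*4 = -18 - 16 = -34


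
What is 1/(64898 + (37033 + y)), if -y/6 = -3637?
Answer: 1/123753 ≈ 8.0806e-6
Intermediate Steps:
y = 21822 (y = -6*(-3637) = 21822)
1/(64898 + (37033 + y)) = 1/(64898 + (37033 + 21822)) = 1/(64898 + 58855) = 1/123753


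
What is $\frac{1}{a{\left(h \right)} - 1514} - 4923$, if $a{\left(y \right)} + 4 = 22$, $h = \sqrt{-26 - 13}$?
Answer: $- \frac{7364809}{1496} \approx -4923.0$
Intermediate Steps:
$h = i \sqrt{39}$ ($h = \sqrt{-39} = i \sqrt{39} \approx 6.245 i$)
$a{\left(y \right)} = 18$ ($a{\left(y \right)} = -4 + 22 = 18$)
$\frac{1}{a{\left(h \right)} - 1514} - 4923 = \frac{1}{18 - 1514} - 4923 = \frac{1}{-1496} - 4923 = - \frac{1}{1496} - 4923 = - \frac{7364809}{1496}$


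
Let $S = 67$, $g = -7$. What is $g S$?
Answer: $-469$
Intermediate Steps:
$g S = \left(-7\right) 67 = -469$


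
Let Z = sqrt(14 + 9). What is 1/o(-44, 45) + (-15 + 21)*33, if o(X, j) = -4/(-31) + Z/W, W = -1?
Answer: 4373102/22087 - 961*sqrt(23)/22087 ≈ 197.79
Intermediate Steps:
Z = sqrt(23) ≈ 4.7958
o(X, j) = 4/31 - sqrt(23) (o(X, j) = -4/(-31) + sqrt(23)/(-1) = -4*(-1/31) + sqrt(23)*(-1) = 4/31 - sqrt(23))
1/o(-44, 45) + (-15 + 21)*33 = 1/(4/31 - sqrt(23)) + (-15 + 21)*33 = 1/(4/31 - sqrt(23)) + 6*33 = 1/(4/31 - sqrt(23)) + 198 = 198 + 1/(4/31 - sqrt(23))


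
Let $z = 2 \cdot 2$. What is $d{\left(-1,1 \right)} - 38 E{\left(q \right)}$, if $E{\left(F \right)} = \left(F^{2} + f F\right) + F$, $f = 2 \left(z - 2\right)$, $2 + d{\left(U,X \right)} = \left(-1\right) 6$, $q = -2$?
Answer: $220$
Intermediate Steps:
$z = 4$
$d{\left(U,X \right)} = -8$ ($d{\left(U,X \right)} = -2 - 6 = -8$)
$f = 4$ ($f = 2 \left(4 - 2\right) = 2 \cdot 2 = 4$)
$E{\left(F \right)} = F^{2} + 5 F$ ($E{\left(F \right)} = \left(F^{2} + 4 F\right) + F = F^{2} + 5 F$)
$d{\left(-1,1 \right)} - 38 E{\left(q \right)} = -8 - 38 \left(- 2 \left(5 - 2\right)\right) = -8 - 38 \left(\left(-2\right) 3\right) = -8 - -228 = -8 + 228 = 220$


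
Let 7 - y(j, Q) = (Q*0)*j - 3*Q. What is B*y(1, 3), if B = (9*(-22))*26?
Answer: -82368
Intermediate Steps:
y(j, Q) = 7 + 3*Q (y(j, Q) = 7 - ((Q*0)*j - 3*Q) = 7 - (0*j - 3*Q) = 7 - (0 - 3*Q) = 7 - (-3)*Q = 7 + 3*Q)
B = -5148 (B = -198*26 = -5148)
B*y(1, 3) = -5148*(7 + 3*3) = -5148*(7 + 9) = -5148*16 = -82368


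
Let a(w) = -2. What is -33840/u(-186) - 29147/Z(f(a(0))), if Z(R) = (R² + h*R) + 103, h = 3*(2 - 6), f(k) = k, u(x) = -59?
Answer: 2713367/7729 ≈ 351.06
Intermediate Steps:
h = -12 (h = 3*(-4) = -12)
Z(R) = 103 + R² - 12*R (Z(R) = (R² - 12*R) + 103 = 103 + R² - 12*R)
-33840/u(-186) - 29147/Z(f(a(0))) = -33840/(-59) - 29147/(103 + (-2)² - 12*(-2)) = -33840*(-1/59) - 29147/(103 + 4 + 24) = 33840/59 - 29147/131 = 2713367/7729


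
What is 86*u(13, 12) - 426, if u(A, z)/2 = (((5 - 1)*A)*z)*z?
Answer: 1287510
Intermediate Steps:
u(A, z) = 8*A*z**2 (u(A, z) = 2*((((5 - 1)*A)*z)*z) = 2*(((4*A)*z)*z) = 2*((4*A*z)*z) = 2*(4*A*z**2) = 8*A*z**2)
86*u(13, 12) - 426 = 86*(8*13*12**2) - 426 = 86*(8*13*144) - 426 = 86*14976 - 426 = 1287936 - 426 = 1287510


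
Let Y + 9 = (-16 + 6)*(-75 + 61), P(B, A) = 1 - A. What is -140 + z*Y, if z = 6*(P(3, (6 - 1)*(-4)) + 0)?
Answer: 16366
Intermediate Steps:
z = 126 (z = 6*((1 - (6 - 1)*(-4)) + 0) = 6*((1 - 5*(-4)) + 0) = 6*((1 - 1*(-20)) + 0) = 6*((1 + 20) + 0) = 6*(21 + 0) = 6*21 = 126)
Y = 131 (Y = -9 + (-16 + 6)*(-75 + 61) = -9 - 10*(-14) = -9 + 140 = 131)
-140 + z*Y = -140 + 126*131 = -140 + 16506 = 16366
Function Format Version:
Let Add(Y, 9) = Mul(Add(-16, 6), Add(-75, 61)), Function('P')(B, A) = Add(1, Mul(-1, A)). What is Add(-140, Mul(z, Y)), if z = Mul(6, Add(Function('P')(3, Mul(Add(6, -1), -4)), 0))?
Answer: 16366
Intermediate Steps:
z = 126 (z = Mul(6, Add(Add(1, Mul(-1, Mul(Add(6, -1), -4))), 0)) = Mul(6, Add(Add(1, Mul(-1, Mul(5, -4))), 0)) = Mul(6, Add(Add(1, Mul(-1, -20)), 0)) = Mul(6, Add(Add(1, 20), 0)) = Mul(6, Add(21, 0)) = Mul(6, 21) = 126)
Y = 131 (Y = Add(-9, Mul(Add(-16, 6), Add(-75, 61))) = Add(-9, Mul(-10, -14)) = Add(-9, 140) = 131)
Add(-140, Mul(z, Y)) = Add(-140, Mul(126, 131)) = Add(-140, 16506) = 16366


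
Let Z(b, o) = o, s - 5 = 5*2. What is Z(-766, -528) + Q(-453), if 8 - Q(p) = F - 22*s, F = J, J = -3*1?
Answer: -187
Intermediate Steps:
s = 15 (s = 5 + 5*2 = 5 + 10 = 15)
J = -3
F = -3
Q(p) = 341 (Q(p) = 8 - (-3 - 22*15) = 8 - (-3 - 330) = 8 - 1*(-333) = 8 + 333 = 341)
Z(-766, -528) + Q(-453) = -528 + 341 = -187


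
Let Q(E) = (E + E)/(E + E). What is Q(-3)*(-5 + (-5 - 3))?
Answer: -13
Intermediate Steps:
Q(E) = 1 (Q(E) = (2*E)/((2*E)) = (2*E)*(1/(2*E)) = 1)
Q(-3)*(-5 + (-5 - 3)) = 1*(-5 + (-5 - 3)) = 1*(-5 - 8) = 1*(-13) = -13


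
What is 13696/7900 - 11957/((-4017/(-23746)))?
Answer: -560749816742/7933575 ≈ -70681.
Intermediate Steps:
13696/7900 - 11957/((-4017/(-23746))) = 13696*(1/7900) - 11957/((-4017*(-1/23746))) = 3424/1975 - 11957/4017/23746 = 3424/1975 - 11957*23746/4017 = 3424/1975 - 283930922/4017 = -560749816742/7933575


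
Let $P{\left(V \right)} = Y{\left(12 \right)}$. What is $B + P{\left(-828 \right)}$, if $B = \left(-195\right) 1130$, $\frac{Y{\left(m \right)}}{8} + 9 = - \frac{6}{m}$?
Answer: $-220426$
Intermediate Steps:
$Y{\left(m \right)} = -72 - \frac{48}{m}$ ($Y{\left(m \right)} = -72 + 8 \left(- \frac{6}{m}\right) = -72 - \frac{48}{m}$)
$P{\left(V \right)} = -76$ ($P{\left(V \right)} = -72 - \frac{48}{12} = -72 - 4 = -76$)
$B = -220350$
$B + P{\left(-828 \right)} = -220350 - 76 = -220426$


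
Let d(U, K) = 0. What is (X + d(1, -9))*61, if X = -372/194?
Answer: -11346/97 ≈ -116.97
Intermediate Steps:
X = -186/97 (X = -372*1/194 = -186/97 ≈ -1.9175)
(X + d(1, -9))*61 = (-186/97 + 0)*61 = -186/97*61 = -11346/97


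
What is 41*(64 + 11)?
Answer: 3075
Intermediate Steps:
41*(64 + 11) = 41*75 = 3075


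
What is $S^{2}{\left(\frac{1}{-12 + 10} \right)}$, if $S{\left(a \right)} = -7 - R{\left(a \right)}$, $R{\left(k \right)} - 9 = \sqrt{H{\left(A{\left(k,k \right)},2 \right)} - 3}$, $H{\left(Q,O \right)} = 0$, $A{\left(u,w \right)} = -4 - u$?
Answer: $\left(16 + i \sqrt{3}\right)^{2} \approx 253.0 + 55.426 i$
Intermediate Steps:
$R{\left(k \right)} = 9 + i \sqrt{3}$ ($R{\left(k \right)} = 9 + \sqrt{0 - 3} = 9 + \sqrt{-3} = 9 + i \sqrt{3}$)
$S{\left(a \right)} = -16 - i \sqrt{3}$ ($S{\left(a \right)} = -7 - \left(9 + i \sqrt{3}\right) = -16 - i \sqrt{3}$)
$S^{2}{\left(\frac{1}{-12 + 10} \right)} = \left(-16 - i \sqrt{3}\right)^{2}$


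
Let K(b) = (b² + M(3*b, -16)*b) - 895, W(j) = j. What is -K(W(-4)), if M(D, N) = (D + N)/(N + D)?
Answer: 883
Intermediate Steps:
M(D, N) = 1 (M(D, N) = (D + N)/(D + N) = 1)
K(b) = -895 + b + b² (K(b) = (b² + 1*b) - 895 = (b² + b) - 895 = (b + b²) - 895 = -895 + b + b²)
-K(W(-4)) = -(-895 - 4 + (-4)²) = -(-895 - 4 + 16) = -1*(-883) = 883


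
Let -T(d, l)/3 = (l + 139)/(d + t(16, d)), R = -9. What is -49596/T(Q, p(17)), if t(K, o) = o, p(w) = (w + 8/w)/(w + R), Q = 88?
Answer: 395709952/19201 ≈ 20609.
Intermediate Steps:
p(w) = (w + 8/w)/(-9 + w) (p(w) = (w + 8/w)/(w - 9) = (w + 8/w)/(-9 + w))
T(d, l) = -3*(139 + l)/(2*d) (T(d, l) = -3*(l + 139)/(d + d) = -3*(139 + l)/(2*d))
-49596/T(Q, p(17)) = -49596*176/(3*(-139 - (8 + 17**2)/(17*(-9 + 17)))) = -49596*176/(3*(-139 - (8 + 289)/(17*8))) = -49596*176/(3*(-139 - 297/(17*8))) = -49596*176/(3*(-139 - 1*297/136)) = -49596*176/(3*(-139 - 297/136)) = -49596/((3/2)*(1/88)*(-19201/136)) = -49596/(-57603/23936) = -49596*(-23936/57603) = 395709952/19201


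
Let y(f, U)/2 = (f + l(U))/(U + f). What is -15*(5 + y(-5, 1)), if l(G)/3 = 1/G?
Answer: -90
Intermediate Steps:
l(G) = 3/G (l(G) = 3*(1/G) = 3/G)
y(f, U) = 2*(f + 3/U)/(U + f) (y(f, U) = 2*((f + 3/U)/(U + f)) = 2*(f + 3/U)/(U + f))
-15*(5 + y(-5, 1)) = -15*(5 + 2*(3 + 1*(-5))/(1*(1 - 5))) = -15*(5 + 2*1*(3 - 5)/(-4)) = -15*(5 + 2*1*(-1/4)*(-2)) = -15*(5 + 1) = -15*6 = -90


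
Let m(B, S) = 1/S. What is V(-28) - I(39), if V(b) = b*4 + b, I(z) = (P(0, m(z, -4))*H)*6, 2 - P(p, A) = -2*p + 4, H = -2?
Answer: -164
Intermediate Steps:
m(B, S) = 1/S
P(p, A) = -2 + 2*p (P(p, A) = 2 - (-2*p + 4) = 2 - (4 - 2*p) = 2 + (-4 + 2*p) = -2 + 2*p)
I(z) = 24 (I(z) = ((-2 + 2*0)*(-2))*6 = ((-2 + 0)*(-2))*6 = -2*(-2)*6 = 4*6 = 24)
V(b) = 5*b (V(b) = 4*b + b = 5*b)
V(-28) - I(39) = 5*(-28) - 1*24 = -140 - 24 = -164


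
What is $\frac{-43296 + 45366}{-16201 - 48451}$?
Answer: $- \frac{1035}{32326} \approx -0.032018$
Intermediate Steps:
$\frac{-43296 + 45366}{-16201 - 48451} = \frac{2070}{-64652} = 2070 \left(- \frac{1}{64652}\right) = - \frac{1035}{32326}$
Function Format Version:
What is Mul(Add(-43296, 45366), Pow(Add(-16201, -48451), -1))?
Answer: Rational(-1035, 32326) ≈ -0.032018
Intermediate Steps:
Mul(Add(-43296, 45366), Pow(Add(-16201, -48451), -1)) = Mul(2070, Pow(-64652, -1)) = Mul(2070, Rational(-1, 64652)) = Rational(-1035, 32326)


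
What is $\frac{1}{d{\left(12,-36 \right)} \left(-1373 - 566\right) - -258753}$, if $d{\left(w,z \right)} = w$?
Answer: $\frac{1}{235485} \approx 4.2466 \cdot 10^{-6}$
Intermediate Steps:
$\frac{1}{d{\left(12,-36 \right)} \left(-1373 - 566\right) - -258753} = \frac{1}{12 \left(-1373 - 566\right) - -258753} = \frac{1}{12 \left(-1939\right) + \left(-2366974 + 2625727\right)} = \frac{1}{-23268 + 258753} = \frac{1}{235485}$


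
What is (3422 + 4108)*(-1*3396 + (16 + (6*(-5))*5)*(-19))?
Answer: -6400500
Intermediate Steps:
(3422 + 4108)*(-1*3396 + (16 + (6*(-5))*5)*(-19)) = 7530*(-3396 + (16 - 30*5)*(-19)) = 7530*(-3396 + (16 - 150)*(-19)) = 7530*(-3396 - 134*(-19)) = 7530*(-3396 + 2546) = 7530*(-850) = -6400500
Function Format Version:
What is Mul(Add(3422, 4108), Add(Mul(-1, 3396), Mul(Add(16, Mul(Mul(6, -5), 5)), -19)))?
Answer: -6400500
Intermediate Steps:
Mul(Add(3422, 4108), Add(Mul(-1, 3396), Mul(Add(16, Mul(Mul(6, -5), 5)), -19))) = Mul(7530, Add(-3396, Mul(Add(16, Mul(-30, 5)), -19))) = Mul(7530, Add(-3396, Mul(Add(16, -150), -19))) = Mul(7530, Add(-3396, Mul(-134, -19))) = Mul(7530, Add(-3396, 2546)) = Mul(7530, -850) = -6400500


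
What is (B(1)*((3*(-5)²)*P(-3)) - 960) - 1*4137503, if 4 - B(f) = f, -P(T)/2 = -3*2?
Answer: -4135763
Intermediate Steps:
P(T) = 12 (P(T) = -(-6)*2 = -2*(-6) = 12)
B(f) = 4 - f
(B(1)*((3*(-5)²)*P(-3)) - 960) - 1*4137503 = ((4 - 1*1)*((3*(-5)²)*12) - 960) - 1*4137503 = ((4 - 1)*((3*25)*12) - 960) - 4137503 = (3*(75*12) - 960) - 4137503 = (3*900 - 960) - 4137503 = (2700 - 960) - 4137503 = 1740 - 4137503 = -4135763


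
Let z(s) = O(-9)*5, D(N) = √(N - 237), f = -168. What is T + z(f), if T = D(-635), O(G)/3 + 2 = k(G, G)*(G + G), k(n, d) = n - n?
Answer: -30 + 2*I*√218 ≈ -30.0 + 29.53*I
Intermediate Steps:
k(n, d) = 0
O(G) = -6 (O(G) = -6 + 3*(0*(G + G)) = -6 + 3*(0*(2*G)) = -6 + 3*0 = -6 + 0 = -6)
D(N) = √(-237 + N)
z(s) = -30 (z(s) = -6*5 = -30)
T = 2*I*√218 (T = √(-237 - 635) = √(-872) = 2*I*√218 ≈ 29.53*I)
T + z(f) = 2*I*√218 - 30 = -30 + 2*I*√218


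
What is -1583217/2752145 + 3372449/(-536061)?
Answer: -10130169541342/1475317600845 ≈ -6.8664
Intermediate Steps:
-1583217/2752145 + 3372449/(-536061) = -1583217*1/2752145 + 3372449*(-1/536061) = -1583217/2752145 - 3372449/536061 = -10130169541342/1475317600845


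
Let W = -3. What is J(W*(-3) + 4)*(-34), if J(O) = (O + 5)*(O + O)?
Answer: -15912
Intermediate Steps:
J(O) = 2*O*(5 + O) (J(O) = (5 + O)*(2*O) = 2*O*(5 + O))
J(W*(-3) + 4)*(-34) = (2*(-3*(-3) + 4)*(5 + (-3*(-3) + 4)))*(-34) = (2*(9 + 4)*(5 + (9 + 4)))*(-34) = (2*13*(5 + 13))*(-34) = (2*13*18)*(-34) = 468*(-34) = -15912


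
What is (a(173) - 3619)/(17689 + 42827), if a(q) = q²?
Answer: 4385/10086 ≈ 0.43476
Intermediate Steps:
(a(173) - 3619)/(17689 + 42827) = (173² - 3619)/(17689 + 42827) = (29929 - 3619)/60516 = 26310*(1/60516) = 4385/10086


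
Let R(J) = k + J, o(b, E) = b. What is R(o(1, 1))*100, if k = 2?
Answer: 300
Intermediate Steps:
R(J) = 2 + J
R(o(1, 1))*100 = (2 + 1)*100 = 3*100 = 300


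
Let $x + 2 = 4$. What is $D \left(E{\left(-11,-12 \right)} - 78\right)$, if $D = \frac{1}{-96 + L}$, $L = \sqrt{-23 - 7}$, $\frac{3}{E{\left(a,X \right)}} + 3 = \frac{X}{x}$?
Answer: $\frac{3760}{4623} + \frac{235 i \sqrt{30}}{27738} \approx 0.81332 + 0.046404 i$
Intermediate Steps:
$x = 2$ ($x = -2 + 4 = 2$)
$E{\left(a,X \right)} = \frac{3}{-3 + \frac{X}{2}}$
$L = i \sqrt{30}$ ($L = \sqrt{-30} = i \sqrt{30} \approx 5.4772 i$)
$D = \frac{1}{-96 + i \sqrt{30}} \approx -0.010383 - 0.00059239 i$
$D \left(E{\left(-11,-12 \right)} - 78\right) = \left(- \frac{16}{1541} - \frac{i \sqrt{30}}{9246}\right) \left(\frac{6}{-6 - 12} - 78\right) = \left(- \frac{16}{1541} - \frac{i \sqrt{30}}{9246}\right) \left(\frac{6}{-18} - 78\right) = \left(- \frac{16}{1541} - \frac{i \sqrt{30}}{9246}\right) \left(6 \left(- \frac{1}{18}\right) - 78\right) = \left(- \frac{16}{1541} - \frac{i \sqrt{30}}{9246}\right) \left(- \frac{1}{3} - 78\right) = \left(- \frac{16}{1541} - \frac{i \sqrt{30}}{9246}\right) \left(- \frac{235}{3}\right) = \frac{3760}{4623} + \frac{235 i \sqrt{30}}{27738}$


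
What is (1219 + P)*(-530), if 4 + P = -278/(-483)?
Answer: -311175190/483 ≈ -6.4426e+5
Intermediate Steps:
P = -1654/483 (P = -4 - 278/(-483) = -4 - 278*(-1/483) = -4 + 278/483 = -1654/483 ≈ -3.4244)
(1219 + P)*(-530) = (1219 - 1654/483)*(-530) = (587123/483)*(-530) = -311175190/483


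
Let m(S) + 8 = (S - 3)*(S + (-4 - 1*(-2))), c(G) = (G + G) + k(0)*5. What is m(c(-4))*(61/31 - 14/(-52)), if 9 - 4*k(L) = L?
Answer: -221769/12896 ≈ -17.197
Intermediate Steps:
k(L) = 9/4 - L/4
c(G) = 45/4 + 2*G (c(G) = (G + G) + (9/4 - 1/4*0)*5 = 2*G + (9/4 + 0)*5 = 2*G + (9/4)*5 = 2*G + 45/4 = 45/4 + 2*G)
m(S) = -8 + (-3 + S)*(-2 + S) (m(S) = -8 + (S - 3)*(S + (-4 - 1*(-2))) = -8 + (-3 + S)*(S + (-4 + 2)) = -8 + (-3 + S)*(S - 2) = -8 + (-3 + S)*(-2 + S))
m(c(-4))*(61/31 - 14/(-52)) = (-2 + (45/4 + 2*(-4))**2 - 5*(45/4 + 2*(-4)))*(61/31 - 14/(-52)) = (-2 + (45/4 - 8)**2 - 5*(45/4 - 8))*(61*(1/31) - 14*(-1/52)) = (-2 + (13/4)**2 - 5*13/4)*(61/31 + 7/26) = (-2 + 169/16 - 65/4)*(1803/806) = -123/16*1803/806 = -221769/12896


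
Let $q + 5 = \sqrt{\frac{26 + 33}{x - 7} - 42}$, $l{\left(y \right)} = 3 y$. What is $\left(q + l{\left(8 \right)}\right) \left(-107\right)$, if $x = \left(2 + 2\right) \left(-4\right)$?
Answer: $-2033 - \frac{535 i \sqrt{943}}{23} \approx -2033.0 - 714.3 i$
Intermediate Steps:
$x = -16$ ($x = 4 \left(-4\right) = -16$)
$q = -5 + \frac{5 i \sqrt{943}}{23}$ ($q = -5 + \sqrt{\frac{26 + 33}{-16 - 7} - 42} = -5 + \sqrt{\frac{59}{-23} - 42} = -5 + \sqrt{59 \left(- \frac{1}{23}\right) - 42} = -5 + \sqrt{- \frac{59}{23} - 42} = -5 + \sqrt{- \frac{1025}{23}} = -5 + \frac{5 i \sqrt{943}}{23} \approx -5.0 + 6.6757 i$)
$\left(q + l{\left(8 \right)}\right) \left(-107\right) = \left(\left(-5 + \frac{5 i \sqrt{943}}{23}\right) + 3 \cdot 8\right) \left(-107\right) = \left(\left(-5 + \frac{5 i \sqrt{943}}{23}\right) + 24\right) \left(-107\right) = \left(19 + \frac{5 i \sqrt{943}}{23}\right) \left(-107\right) = -2033 - \frac{535 i \sqrt{943}}{23}$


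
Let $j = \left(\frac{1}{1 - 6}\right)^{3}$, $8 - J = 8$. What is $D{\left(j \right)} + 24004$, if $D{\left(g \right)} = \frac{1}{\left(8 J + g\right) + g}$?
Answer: $\frac{47883}{2} \approx 23942.0$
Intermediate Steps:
$J = 0$ ($J = 8 - 8 = 0$)
$j = - \frac{1}{125}$ ($j = \left(\frac{1}{-5}\right)^{3} = \left(- \frac{1}{5}\right)^{3} = - \frac{1}{125} \approx -0.008$)
$D{\left(g \right)} = \frac{1}{2 g}$ ($D{\left(g \right)} = \frac{1}{\left(8 \cdot 0 + g\right) + g} = \frac{1}{\left(0 + g\right) + g} = \frac{1}{g + g} = \frac{1}{2 g}$)
$D{\left(j \right)} + 24004 = \frac{1}{2 \left(- \frac{1}{125}\right)} + 24004 = \frac{1}{2} \left(-125\right) + 24004 = - \frac{125}{2} + 24004 = \frac{47883}{2}$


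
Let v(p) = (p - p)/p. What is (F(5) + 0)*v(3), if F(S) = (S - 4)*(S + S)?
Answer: 0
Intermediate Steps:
F(S) = 2*S*(-4 + S) (F(S) = (-4 + S)*(2*S) = 2*S*(-4 + S))
v(p) = 0 (v(p) = 0/p = 0)
(F(5) + 0)*v(3) = (2*5*(-4 + 5) + 0)*0 = (2*5*1 + 0)*0 = (10 + 0)*0 = 10*0 = 0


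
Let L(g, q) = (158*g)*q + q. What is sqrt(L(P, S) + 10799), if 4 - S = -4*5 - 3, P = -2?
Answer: sqrt(2294) ≈ 47.896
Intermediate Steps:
S = 27 (S = 4 - (-4*5 - 3) = 4 - (-20 - 3) = 4 - 1*(-23) = 4 + 23 = 27)
L(g, q) = q + 158*g*q (L(g, q) = 158*g*q + q = q + 158*g*q)
sqrt(L(P, S) + 10799) = sqrt(27*(1 + 158*(-2)) + 10799) = sqrt(27*(1 - 316) + 10799) = sqrt(27*(-315) + 10799) = sqrt(-8505 + 10799) = sqrt(2294)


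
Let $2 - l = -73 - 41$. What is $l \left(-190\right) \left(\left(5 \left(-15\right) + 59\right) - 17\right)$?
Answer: $727320$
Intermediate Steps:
$l = 116$ ($l = 2 - \left(-73 - 41\right) = 2 - -114 = 2 + 114 = 116$)
$l \left(-190\right) \left(\left(5 \left(-15\right) + 59\right) - 17\right) = 116 \left(-190\right) \left(\left(5 \left(-15\right) + 59\right) - 17\right) = - 22040 \left(\left(-75 + 59\right) - 17\right) = - 22040 \left(-16 - 17\right) = \left(-22040\right) \left(-33\right) = 727320$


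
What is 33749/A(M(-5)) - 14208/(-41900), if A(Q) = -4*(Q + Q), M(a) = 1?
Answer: -353492359/83800 ≈ -4218.3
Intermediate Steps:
A(Q) = -8*Q
33749/A(M(-5)) - 14208/(-41900) = 33749/((-8*1)) - 14208/(-41900) = 33749/(-8) - 14208*(-1/41900) = 33749*(-⅛) + 3552/10475 = -33749/8 + 3552/10475 = -353492359/83800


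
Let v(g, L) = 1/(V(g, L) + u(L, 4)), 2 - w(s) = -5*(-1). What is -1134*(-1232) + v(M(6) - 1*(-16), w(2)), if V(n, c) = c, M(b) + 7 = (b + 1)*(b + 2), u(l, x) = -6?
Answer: 12573791/9 ≈ 1.3971e+6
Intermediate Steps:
M(b) = -7 + (1 + b)*(2 + b) (M(b) = -7 + (b + 1)*(b + 2) = -7 + (1 + b)*(2 + b))
w(s) = -3 (w(s) = 2 - (-5)*(-1) = 2 - 1*5 = 2 - 5 = -3)
v(g, L) = 1/(-6 + L) (v(g, L) = 1/(L - 6) = 1/(-6 + L))
-1134*(-1232) + v(M(6) - 1*(-16), w(2)) = -1134*(-1232) + 1/(-6 - 3) = 1397088 + 1/(-9) = 1397088 - ⅑ = 12573791/9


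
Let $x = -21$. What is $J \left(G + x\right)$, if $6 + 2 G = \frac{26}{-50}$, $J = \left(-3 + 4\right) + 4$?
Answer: $- \frac{1213}{10} \approx -121.3$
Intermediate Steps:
$J = 5$ ($J = 1 + 4 = 5$)
$G = - \frac{163}{50}$ ($G = -3 + \frac{26 \frac{1}{-50}}{2} = -3 + \frac{26 \left(- \frac{1}{50}\right)}{2} = -3 + \frac{1}{2} \left(- \frac{13}{25}\right) = -3 - \frac{13}{50} = - \frac{163}{50} \approx -3.26$)
$J \left(G + x\right) = 5 \left(- \frac{163}{50} - 21\right) = 5 \left(- \frac{1213}{50}\right) = - \frac{1213}{10}$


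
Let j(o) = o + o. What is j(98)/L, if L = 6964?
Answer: 49/1741 ≈ 0.028145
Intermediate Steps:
j(o) = 2*o
j(98)/L = (2*98)/6964 = 196*(1/6964) = 49/1741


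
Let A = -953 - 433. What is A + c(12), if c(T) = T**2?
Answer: -1242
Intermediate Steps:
A = -1386
A + c(12) = -1386 + 12**2 = -1386 + 144 = -1242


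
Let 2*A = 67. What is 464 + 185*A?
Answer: 13323/2 ≈ 6661.5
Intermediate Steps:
A = 67/2 (A = (½)*67 = 67/2 ≈ 33.500)
464 + 185*A = 464 + 185*(67/2) = 464 + 12395/2 = 13323/2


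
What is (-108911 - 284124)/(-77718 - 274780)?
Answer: 393035/352498 ≈ 1.1150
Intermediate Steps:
(-108911 - 284124)/(-77718 - 274780) = -393035/(-352498) = -393035*(-1/352498) = 393035/352498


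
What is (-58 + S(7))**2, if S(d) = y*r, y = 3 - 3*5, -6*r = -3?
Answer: 4096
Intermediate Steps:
r = 1/2 (r = -1/6*(-3) = 1/2 ≈ 0.50000)
y = -12 (y = 3 - 15 = -12)
S(d) = -6 (S(d) = -12*1/2 = -6)
(-58 + S(7))**2 = (-58 - 6)**2 = (-64)**2 = 4096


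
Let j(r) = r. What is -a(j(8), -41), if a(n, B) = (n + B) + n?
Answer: 25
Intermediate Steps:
a(n, B) = B + 2*n (a(n, B) = (B + n) + n = B + 2*n)
-a(j(8), -41) = -(-41 + 2*8) = -(-41 + 16) = -1*(-25) = 25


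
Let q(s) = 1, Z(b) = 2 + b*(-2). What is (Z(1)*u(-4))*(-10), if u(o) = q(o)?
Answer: 0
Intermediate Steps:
Z(b) = 2 - 2*b
u(o) = 1
(Z(1)*u(-4))*(-10) = ((2 - 2*1)*1)*(-10) = ((2 - 2)*1)*(-10) = (0*1)*(-10) = 0*(-10) = 0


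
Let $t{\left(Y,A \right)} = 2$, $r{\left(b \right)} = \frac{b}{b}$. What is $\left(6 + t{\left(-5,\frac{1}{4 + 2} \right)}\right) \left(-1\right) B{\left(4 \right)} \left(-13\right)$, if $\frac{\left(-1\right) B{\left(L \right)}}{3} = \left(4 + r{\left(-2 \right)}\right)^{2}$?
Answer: $-7800$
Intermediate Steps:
$r{\left(b \right)} = 1$
$B{\left(L \right)} = -75$ ($B{\left(L \right)} = - 3 \left(4 + 1\right)^{2} = - 3 \cdot 5^{2} = \left(-3\right) 25 = -75$)
$\left(6 + t{\left(-5,\frac{1}{4 + 2} \right)}\right) \left(-1\right) B{\left(4 \right)} \left(-13\right) = \left(6 + 2\right) \left(-1\right) \left(-75\right) \left(-13\right) = 8 \left(-1\right) \left(-75\right) \left(-13\right) = \left(-8\right) \left(-75\right) \left(-13\right) = 600 \left(-13\right) = -7800$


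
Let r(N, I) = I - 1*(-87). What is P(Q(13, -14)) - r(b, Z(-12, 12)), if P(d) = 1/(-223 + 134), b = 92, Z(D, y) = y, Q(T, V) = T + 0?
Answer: -8812/89 ≈ -99.011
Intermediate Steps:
Q(T, V) = T
r(N, I) = 87 + I (r(N, I) = I + 87 = 87 + I)
P(d) = -1/89 (P(d) = 1/(-89) = -1/89)
P(Q(13, -14)) - r(b, Z(-12, 12)) = -1/89 - (87 + 12) = -1/89 - 1*99 = -1/89 - 99 = -8812/89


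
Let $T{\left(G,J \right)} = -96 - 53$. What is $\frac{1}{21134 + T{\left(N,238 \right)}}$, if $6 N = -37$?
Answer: $\frac{1}{20985} \approx 4.7653 \cdot 10^{-5}$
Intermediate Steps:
$N = - \frac{37}{6}$ ($N = \frac{1}{6} \left(-37\right) = - \frac{37}{6} \approx -6.1667$)
$T{\left(G,J \right)} = -149$
$\frac{1}{21134 + T{\left(N,238 \right)}} = \frac{1}{21134 - 149} = \frac{1}{20985}$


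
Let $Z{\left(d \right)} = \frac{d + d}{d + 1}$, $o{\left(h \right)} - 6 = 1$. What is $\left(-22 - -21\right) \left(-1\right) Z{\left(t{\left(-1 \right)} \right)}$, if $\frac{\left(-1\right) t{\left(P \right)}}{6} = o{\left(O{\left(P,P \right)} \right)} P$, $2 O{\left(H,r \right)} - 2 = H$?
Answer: $\frac{84}{43} \approx 1.9535$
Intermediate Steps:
$O{\left(H,r \right)} = 1 + \frac{H}{2}$
$o{\left(h \right)} = 7$ ($o{\left(h \right)} = 6 + 1 = 7$)
$t{\left(P \right)} = - 42 P$ ($t{\left(P \right)} = - 6 \cdot 7 P = - 42 P$)
$Z{\left(d \right)} = \frac{2 d}{1 + d}$
$\left(-22 - -21\right) \left(-1\right) Z{\left(t{\left(-1 \right)} \right)} = \left(-22 - -21\right) \left(-1\right) \frac{2 \left(\left(-42\right) \left(-1\right)\right)}{1 - -42} = \left(-22 + 21\right) \left(-1\right) 2 \cdot 42 \frac{1}{1 + 42} = \left(-1\right) \left(-1\right) 2 \cdot 42 \cdot \frac{1}{43} = 1 \cdot 2 \cdot 42 \cdot \frac{1}{43} = 1 \cdot \frac{84}{43} = \frac{84}{43}$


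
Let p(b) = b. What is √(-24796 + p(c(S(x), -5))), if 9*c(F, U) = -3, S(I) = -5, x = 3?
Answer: I*√223167/3 ≈ 157.47*I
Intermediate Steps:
c(F, U) = -⅓ (c(F, U) = (⅑)*(-3) = -⅓)
√(-24796 + p(c(S(x), -5))) = √(-24796 - ⅓) = √(-74389/3) = I*√223167/3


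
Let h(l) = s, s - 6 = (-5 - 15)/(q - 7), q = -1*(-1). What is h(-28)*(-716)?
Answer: -20048/3 ≈ -6682.7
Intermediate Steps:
q = 1
s = 28/3 (s = 6 + (-5 - 15)/(1 - 7) = 6 - 20/(-6) = 6 - 20*(-⅙) = 6 + 10/3 = 28/3 ≈ 9.3333)
h(l) = 28/3
h(-28)*(-716) = (28/3)*(-716) = -20048/3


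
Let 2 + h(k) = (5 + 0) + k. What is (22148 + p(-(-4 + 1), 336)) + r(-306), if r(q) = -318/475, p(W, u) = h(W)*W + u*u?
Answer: 64154132/475 ≈ 1.3506e+5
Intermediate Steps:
h(k) = 3 + k (h(k) = -2 + ((5 + 0) + k) = -2 + (5 + k) = 3 + k)
p(W, u) = u**2 + W*(3 + W) (p(W, u) = (3 + W)*W + u*u = W*(3 + W) + u**2 = u**2 + W*(3 + W))
r(q) = -318/475 (r(q) = -318*1/475 = -318/475)
(22148 + p(-(-4 + 1), 336)) + r(-306) = (22148 + (336**2 + (-(-4 + 1))*(3 - (-4 + 1)))) - 318/475 = (22148 + (112896 + (-1*(-3))*(3 - 1*(-3)))) - 318/475 = (22148 + (112896 + 3*(3 + 3))) - 318/475 = (22148 + (112896 + 3*6)) - 318/475 = (22148 + (112896 + 18)) - 318/475 = (22148 + 112914) - 318/475 = 135062 - 318/475 = 64154132/475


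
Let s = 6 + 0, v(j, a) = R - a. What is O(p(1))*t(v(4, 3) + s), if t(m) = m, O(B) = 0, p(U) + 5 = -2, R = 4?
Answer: 0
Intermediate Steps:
p(U) = -7 (p(U) = -5 - 2 = -7)
v(j, a) = 4 - a
s = 6
O(p(1))*t(v(4, 3) + s) = 0*((4 - 1*3) + 6) = 0*((4 - 3) + 6) = 0*(1 + 6) = 0*7 = 0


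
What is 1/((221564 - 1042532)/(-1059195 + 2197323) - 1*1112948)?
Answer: -47422/52778254263 ≈ -8.9851e-7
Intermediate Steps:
1/((221564 - 1042532)/(-1059195 + 2197323) - 1*1112948) = 1/(-820968/1138128 - 1112948) = 1/(-820968*1/1138128 - 1112948) = 1/(-34207/47422 - 1112948) = 1/(-52778254263/47422) = -47422/52778254263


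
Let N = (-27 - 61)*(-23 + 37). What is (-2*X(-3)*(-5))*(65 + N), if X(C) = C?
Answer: 35010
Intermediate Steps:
N = -1232 (N = -88*14 = -1232)
(-2*X(-3)*(-5))*(65 + N) = (-2*(-3)*(-5))*(65 - 1232) = (6*(-5))*(-1167) = -30*(-1167) = 35010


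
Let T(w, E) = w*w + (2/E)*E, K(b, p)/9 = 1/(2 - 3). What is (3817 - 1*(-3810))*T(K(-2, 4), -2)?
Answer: 633041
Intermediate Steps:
K(b, p) = -9 (K(b, p) = 9/(2 - 3) = 9/(-1) = 9*(-1) = -9)
T(w, E) = 2 + w² (T(w, E) = w² + 2 = 2 + w²)
(3817 - 1*(-3810))*T(K(-2, 4), -2) = (3817 - 1*(-3810))*(2 + (-9)²) = (3817 + 3810)*(2 + 81) = 7627*83 = 633041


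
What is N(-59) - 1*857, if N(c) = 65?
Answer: -792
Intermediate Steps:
N(-59) - 1*857 = 65 - 1*857 = 65 - 857 = -792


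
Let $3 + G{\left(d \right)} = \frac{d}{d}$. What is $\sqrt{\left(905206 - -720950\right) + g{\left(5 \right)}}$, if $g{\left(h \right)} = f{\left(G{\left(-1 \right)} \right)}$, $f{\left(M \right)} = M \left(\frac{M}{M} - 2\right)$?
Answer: $\sqrt{1626158} \approx 1275.2$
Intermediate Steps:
$G{\left(d \right)} = -2$ ($G{\left(d \right)} = -3 + \frac{d}{d} = -3 + 1 = -2$)
$f{\left(M \right)} = - M$ ($f{\left(M \right)} = M \left(1 - 2\right) = M \left(-1\right) = - M$)
$g{\left(h \right)} = 2$ ($g{\left(h \right)} = \left(-1\right) \left(-2\right) = 2$)
$\sqrt{\left(905206 - -720950\right) + g{\left(5 \right)}} = \sqrt{\left(905206 - -720950\right) + 2} = \sqrt{\left(905206 + 720950\right) + 2} = \sqrt{1626156 + 2} = \sqrt{1626158}$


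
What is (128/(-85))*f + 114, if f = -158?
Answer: 29914/85 ≈ 351.93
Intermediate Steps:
(128/(-85))*f + 114 = (128/(-85))*(-158) + 114 = (128*(-1/85))*(-158) + 114 = -128/85*(-158) + 114 = 20224/85 + 114 = 29914/85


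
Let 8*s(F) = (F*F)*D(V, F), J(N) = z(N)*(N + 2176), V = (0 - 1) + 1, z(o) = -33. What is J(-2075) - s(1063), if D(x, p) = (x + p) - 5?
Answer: -597766933/4 ≈ -1.4944e+8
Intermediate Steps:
V = 0 (V = -1 + 1 = 0)
D(x, p) = -5 + p + x (D(x, p) = (p + x) - 5 = -5 + p + x)
J(N) = -71808 - 33*N (J(N) = -33*(N + 2176) = -33*(2176 + N) = -71808 - 33*N)
s(F) = F²*(-5 + F)/8 (s(F) = ((F*F)*(-5 + F + 0))/8 = (F²*(-5 + F))/8 = F²*(-5 + F)/8)
J(-2075) - s(1063) = (-71808 - 33*(-2075)) - 1063²*(-5 + 1063)/8 = (-71808 + 68475) - 1129969*1058/8 = -3333 - 1*597753601/4 = -3333 - 597753601/4 = -597766933/4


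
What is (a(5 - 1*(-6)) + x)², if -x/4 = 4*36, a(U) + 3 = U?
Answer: 322624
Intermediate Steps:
a(U) = -3 + U
x = -576 (x = -16*36 = -4*144 = -576)
(a(5 - 1*(-6)) + x)² = ((-3 + (5 - 1*(-6))) - 576)² = ((-3 + (5 + 6)) - 576)² = ((-3 + 11) - 576)² = (8 - 576)² = (-568)² = 322624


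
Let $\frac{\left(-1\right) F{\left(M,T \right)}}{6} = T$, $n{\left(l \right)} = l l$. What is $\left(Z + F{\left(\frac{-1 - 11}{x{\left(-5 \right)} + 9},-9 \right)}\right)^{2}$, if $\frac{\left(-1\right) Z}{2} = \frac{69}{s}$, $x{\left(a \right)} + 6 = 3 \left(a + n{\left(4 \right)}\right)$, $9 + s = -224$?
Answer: $\frac{161798400}{54289} \approx 2980.3$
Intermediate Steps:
$s = -233$ ($s = -9 - 224 = -233$)
$n{\left(l \right)} = l^{2}$
$x{\left(a \right)} = 42 + 3 a$ ($x{\left(a \right)} = -6 + 3 \left(a + 4^{2}\right) = -6 + 3 \left(a + 16\right) = -6 + 3 \left(16 + a\right) = -6 + \left(48 + 3 a\right) = 42 + 3 a$)
$F{\left(M,T \right)} = - 6 T$
$Z = \frac{138}{233}$ ($Z = - 2 \frac{69}{-233} = - 2 \cdot 69 \left(- \frac{1}{233}\right) = \left(-2\right) \left(- \frac{69}{233}\right) = \frac{138}{233} \approx 0.59227$)
$\left(Z + F{\left(\frac{-1 - 11}{x{\left(-5 \right)} + 9},-9 \right)}\right)^{2} = \left(\frac{138}{233} - -54\right)^{2} = \left(\frac{138}{233} + 54\right)^{2} = \left(\frac{12720}{233}\right)^{2} = \frac{161798400}{54289}$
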